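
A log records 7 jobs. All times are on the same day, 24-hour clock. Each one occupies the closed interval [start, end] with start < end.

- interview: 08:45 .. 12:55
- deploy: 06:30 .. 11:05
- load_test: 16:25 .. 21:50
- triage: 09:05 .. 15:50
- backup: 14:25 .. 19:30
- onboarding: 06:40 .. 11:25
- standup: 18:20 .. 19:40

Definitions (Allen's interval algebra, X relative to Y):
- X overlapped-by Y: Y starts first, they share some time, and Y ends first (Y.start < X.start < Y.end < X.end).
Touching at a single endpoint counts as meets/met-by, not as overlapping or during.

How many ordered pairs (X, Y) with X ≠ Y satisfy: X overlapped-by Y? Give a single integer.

Checking all 42 ordered pairs for relation 'overlapped-by'; matching pairs in alphabetical order:
(backup, triage): backup overlapped-by triage ✓
(interview, deploy): interview overlapped-by deploy ✓
(interview, onboarding): interview overlapped-by onboarding ✓
(load_test, backup): load_test overlapped-by backup ✓
(onboarding, deploy): onboarding overlapped-by deploy ✓
(standup, backup): standup overlapped-by backup ✓
(triage, deploy): triage overlapped-by deploy ✓
(triage, interview): triage overlapped-by interview ✓
(triage, onboarding): triage overlapped-by onboarding ✓
Count: 9.

9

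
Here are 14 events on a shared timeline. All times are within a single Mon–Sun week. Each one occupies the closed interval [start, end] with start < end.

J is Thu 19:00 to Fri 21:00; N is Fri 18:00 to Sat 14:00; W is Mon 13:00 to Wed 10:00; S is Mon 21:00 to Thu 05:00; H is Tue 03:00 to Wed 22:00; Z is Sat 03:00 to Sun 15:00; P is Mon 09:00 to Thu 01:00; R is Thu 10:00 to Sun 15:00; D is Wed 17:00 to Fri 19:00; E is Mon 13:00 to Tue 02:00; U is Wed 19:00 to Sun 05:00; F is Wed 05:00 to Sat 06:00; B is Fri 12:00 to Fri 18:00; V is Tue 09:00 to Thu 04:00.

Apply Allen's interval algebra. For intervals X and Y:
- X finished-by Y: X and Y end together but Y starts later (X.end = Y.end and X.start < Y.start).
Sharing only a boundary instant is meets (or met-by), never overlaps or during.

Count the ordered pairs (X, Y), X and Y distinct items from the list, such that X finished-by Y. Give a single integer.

Checking all 182 ordered pairs for relation 'finished-by'; matching pairs in alphabetical order:
(R, Z): R finished-by Z ✓
Count: 1.

1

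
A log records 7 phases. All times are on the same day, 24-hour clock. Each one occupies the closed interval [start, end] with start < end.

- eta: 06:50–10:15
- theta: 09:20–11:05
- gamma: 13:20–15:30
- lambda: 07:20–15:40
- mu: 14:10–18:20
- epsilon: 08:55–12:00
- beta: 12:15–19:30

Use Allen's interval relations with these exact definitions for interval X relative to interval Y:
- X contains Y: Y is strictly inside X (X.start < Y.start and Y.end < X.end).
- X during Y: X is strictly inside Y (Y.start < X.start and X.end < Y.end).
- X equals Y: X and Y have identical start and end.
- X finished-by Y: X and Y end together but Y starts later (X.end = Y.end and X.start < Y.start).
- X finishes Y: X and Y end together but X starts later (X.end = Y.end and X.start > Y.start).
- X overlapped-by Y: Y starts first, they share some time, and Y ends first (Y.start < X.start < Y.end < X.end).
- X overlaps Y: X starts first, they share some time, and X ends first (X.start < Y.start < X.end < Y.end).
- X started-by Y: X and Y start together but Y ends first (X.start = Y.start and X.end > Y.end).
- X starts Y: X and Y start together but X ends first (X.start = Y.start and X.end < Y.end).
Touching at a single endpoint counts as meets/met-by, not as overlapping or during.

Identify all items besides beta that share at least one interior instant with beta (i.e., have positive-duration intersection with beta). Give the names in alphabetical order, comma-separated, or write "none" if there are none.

gamma, lambda, mu

Target beta = [12:15, 19:30].
epsilon [08:55, 12:00] → before → no.
eta [06:50, 10:15] → before → no.
gamma [13:20, 15:30] → during → yes.
lambda [07:20, 15:40] → overlaps → yes.
mu [14:10, 18:20] → during → yes.
theta [09:20, 11:05] → before → no.
Result: gamma, lambda, mu.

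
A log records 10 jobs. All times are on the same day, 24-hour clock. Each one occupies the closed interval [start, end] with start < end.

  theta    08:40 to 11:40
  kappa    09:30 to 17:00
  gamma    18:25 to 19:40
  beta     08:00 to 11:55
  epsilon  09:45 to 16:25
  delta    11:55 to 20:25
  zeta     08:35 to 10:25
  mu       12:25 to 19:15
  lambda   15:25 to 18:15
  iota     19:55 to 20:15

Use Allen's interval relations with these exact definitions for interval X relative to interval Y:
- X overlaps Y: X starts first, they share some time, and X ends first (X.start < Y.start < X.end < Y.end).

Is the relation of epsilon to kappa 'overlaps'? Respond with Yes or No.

No

epsilon = [09:45, 16:25], kappa = [09:30, 17:00].
Actual relation of epsilon to kappa: during.
Asked whether 'overlaps' holds → No.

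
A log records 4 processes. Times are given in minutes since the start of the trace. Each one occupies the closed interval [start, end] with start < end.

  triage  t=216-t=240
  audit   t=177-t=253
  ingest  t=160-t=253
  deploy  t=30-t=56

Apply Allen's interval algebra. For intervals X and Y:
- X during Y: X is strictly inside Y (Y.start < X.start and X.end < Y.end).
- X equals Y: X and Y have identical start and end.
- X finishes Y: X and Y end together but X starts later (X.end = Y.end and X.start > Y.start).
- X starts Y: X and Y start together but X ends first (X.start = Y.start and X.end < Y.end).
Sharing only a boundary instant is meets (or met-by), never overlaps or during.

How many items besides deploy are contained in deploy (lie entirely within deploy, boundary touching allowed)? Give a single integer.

0

Target deploy = [t=30, t=56].
audit [t=177, t=253] → after → no.
ingest [t=160, t=253] → after → no.
triage [t=216, t=240] → after → no.
Total: 0.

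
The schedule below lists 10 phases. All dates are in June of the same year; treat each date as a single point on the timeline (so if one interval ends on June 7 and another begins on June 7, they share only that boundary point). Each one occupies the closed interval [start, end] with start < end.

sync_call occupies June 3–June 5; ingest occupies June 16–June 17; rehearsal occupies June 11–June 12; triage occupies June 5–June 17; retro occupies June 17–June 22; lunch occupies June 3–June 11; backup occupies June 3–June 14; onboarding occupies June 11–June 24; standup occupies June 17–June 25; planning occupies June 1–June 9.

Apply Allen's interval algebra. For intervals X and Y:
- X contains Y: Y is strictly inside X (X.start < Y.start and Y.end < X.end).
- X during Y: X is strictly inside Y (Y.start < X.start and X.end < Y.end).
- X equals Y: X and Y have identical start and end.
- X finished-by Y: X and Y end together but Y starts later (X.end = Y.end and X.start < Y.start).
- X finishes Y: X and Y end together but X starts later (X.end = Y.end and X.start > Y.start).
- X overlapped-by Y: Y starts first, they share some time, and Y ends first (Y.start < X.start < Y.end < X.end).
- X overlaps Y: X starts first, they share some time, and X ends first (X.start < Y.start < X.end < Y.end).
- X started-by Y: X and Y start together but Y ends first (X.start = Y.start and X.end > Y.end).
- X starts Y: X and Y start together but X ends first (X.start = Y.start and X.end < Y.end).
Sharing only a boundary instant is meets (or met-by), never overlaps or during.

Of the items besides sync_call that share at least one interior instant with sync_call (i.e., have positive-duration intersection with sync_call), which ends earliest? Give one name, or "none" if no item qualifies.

planning

Target sync_call = [June 3, June 5].
backup [June 3, June 14] → started-by → candidate.
ingest [June 16, June 17] → after → excluded.
lunch [June 3, June 11] → started-by → candidate.
onboarding [June 11, June 24] → after → excluded.
planning [June 1, June 9] → contains → candidate.
rehearsal [June 11, June 12] → after → excluded.
retro [June 17, June 22] → after → excluded.
standup [June 17, June 25] → after → excluded.
triage [June 5, June 17] → met-by → excluded.
Among candidates, earliest end is June 9 → planning.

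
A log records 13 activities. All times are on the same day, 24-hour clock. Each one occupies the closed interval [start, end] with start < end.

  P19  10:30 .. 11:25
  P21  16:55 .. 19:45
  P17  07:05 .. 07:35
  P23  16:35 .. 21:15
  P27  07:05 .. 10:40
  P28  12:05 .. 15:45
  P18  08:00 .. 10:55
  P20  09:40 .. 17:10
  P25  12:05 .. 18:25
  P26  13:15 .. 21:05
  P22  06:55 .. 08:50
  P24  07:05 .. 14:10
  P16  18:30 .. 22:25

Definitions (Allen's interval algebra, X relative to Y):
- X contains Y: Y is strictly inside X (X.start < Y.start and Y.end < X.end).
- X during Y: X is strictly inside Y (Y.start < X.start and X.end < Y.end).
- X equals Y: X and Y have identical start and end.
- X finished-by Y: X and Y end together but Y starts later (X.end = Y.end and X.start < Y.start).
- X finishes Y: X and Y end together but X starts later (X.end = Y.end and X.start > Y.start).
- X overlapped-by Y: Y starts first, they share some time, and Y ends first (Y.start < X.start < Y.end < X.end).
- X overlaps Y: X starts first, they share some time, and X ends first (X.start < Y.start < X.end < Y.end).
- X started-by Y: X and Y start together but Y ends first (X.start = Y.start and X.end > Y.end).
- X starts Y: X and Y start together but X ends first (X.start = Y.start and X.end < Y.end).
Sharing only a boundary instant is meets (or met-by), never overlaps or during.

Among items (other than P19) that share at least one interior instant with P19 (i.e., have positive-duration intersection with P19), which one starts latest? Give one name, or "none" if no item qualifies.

P20

Target P19 = [10:30, 11:25].
P16 [18:30, 22:25] → after → excluded.
P17 [07:05, 07:35] → before → excluded.
P18 [08:00, 10:55] → overlaps → candidate.
P20 [09:40, 17:10] → contains → candidate.
P21 [16:55, 19:45] → after → excluded.
P22 [06:55, 08:50] → before → excluded.
P23 [16:35, 21:15] → after → excluded.
P24 [07:05, 14:10] → contains → candidate.
P25 [12:05, 18:25] → after → excluded.
P26 [13:15, 21:05] → after → excluded.
P27 [07:05, 10:40] → overlaps → candidate.
P28 [12:05, 15:45] → after → excluded.
Among candidates, latest start is 09:40 → P20.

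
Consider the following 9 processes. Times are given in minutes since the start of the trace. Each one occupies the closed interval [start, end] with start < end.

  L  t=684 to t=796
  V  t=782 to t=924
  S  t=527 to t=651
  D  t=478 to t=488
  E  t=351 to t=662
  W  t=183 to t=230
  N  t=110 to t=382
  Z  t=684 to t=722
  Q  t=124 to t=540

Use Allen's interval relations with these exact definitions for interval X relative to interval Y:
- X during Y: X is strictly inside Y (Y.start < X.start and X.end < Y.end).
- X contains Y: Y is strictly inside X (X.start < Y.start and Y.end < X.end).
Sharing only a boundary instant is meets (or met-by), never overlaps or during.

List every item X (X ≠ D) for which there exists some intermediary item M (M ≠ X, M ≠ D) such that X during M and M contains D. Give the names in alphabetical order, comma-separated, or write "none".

Target D = [t=478, t=488].
Intermediaries M with M contains D: E, Q.
Via E — items with X during E: S.
Via Q — items with X during Q: W.
Union: S, W.

S, W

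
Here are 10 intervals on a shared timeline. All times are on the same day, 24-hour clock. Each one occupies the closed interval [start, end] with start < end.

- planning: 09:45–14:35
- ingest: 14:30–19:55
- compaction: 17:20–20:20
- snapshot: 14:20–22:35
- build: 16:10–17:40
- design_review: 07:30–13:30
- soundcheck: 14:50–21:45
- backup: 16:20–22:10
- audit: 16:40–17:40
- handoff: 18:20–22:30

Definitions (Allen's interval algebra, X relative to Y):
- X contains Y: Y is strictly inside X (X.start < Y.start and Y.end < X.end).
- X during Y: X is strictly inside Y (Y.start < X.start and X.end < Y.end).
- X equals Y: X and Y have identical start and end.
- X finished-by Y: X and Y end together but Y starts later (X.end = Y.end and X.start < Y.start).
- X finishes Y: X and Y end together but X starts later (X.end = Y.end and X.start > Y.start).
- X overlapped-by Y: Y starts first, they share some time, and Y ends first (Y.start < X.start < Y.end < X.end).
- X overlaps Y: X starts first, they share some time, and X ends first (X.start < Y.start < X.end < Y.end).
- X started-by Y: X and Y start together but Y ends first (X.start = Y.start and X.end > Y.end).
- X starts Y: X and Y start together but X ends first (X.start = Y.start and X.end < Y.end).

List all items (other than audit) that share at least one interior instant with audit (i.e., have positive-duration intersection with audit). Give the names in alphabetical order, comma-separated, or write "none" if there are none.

backup, build, compaction, ingest, snapshot, soundcheck

Target audit = [16:40, 17:40].
backup [16:20, 22:10] → contains → yes.
build [16:10, 17:40] → finished-by → yes.
compaction [17:20, 20:20] → overlapped-by → yes.
design_review [07:30, 13:30] → before → no.
handoff [18:20, 22:30] → after → no.
ingest [14:30, 19:55] → contains → yes.
planning [09:45, 14:35] → before → no.
snapshot [14:20, 22:35] → contains → yes.
soundcheck [14:50, 21:45] → contains → yes.
Result: backup, build, compaction, ingest, snapshot, soundcheck.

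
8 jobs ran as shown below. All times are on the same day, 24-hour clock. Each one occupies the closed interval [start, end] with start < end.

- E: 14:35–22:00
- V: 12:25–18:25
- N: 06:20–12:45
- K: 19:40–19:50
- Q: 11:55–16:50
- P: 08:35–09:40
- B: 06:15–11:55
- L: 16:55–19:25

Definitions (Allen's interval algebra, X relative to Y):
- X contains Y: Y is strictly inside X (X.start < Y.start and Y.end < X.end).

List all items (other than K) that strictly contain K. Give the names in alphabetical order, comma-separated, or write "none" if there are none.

E

Target K = [19:40, 19:50].
B [06:15, 11:55] → before → no.
E [14:35, 22:00] → contains → yes.
L [16:55, 19:25] → before → no.
N [06:20, 12:45] → before → no.
P [08:35, 09:40] → before → no.
Q [11:55, 16:50] → before → no.
V [12:25, 18:25] → before → no.
Result: E.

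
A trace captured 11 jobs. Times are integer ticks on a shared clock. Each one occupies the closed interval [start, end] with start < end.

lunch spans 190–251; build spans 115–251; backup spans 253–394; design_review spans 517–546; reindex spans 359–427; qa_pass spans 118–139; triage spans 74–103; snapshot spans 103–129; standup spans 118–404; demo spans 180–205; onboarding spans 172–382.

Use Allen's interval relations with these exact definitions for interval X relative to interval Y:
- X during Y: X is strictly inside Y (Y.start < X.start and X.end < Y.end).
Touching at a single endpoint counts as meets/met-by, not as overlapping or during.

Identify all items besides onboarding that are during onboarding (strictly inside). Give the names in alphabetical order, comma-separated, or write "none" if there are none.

demo, lunch

Target onboarding = [172, 382].
backup [253, 394] → overlapped-by → no.
build [115, 251] → overlaps → no.
demo [180, 205] → during → yes.
design_review [517, 546] → after → no.
lunch [190, 251] → during → yes.
qa_pass [118, 139] → before → no.
reindex [359, 427] → overlapped-by → no.
snapshot [103, 129] → before → no.
standup [118, 404] → contains → no.
triage [74, 103] → before → no.
Result: demo, lunch.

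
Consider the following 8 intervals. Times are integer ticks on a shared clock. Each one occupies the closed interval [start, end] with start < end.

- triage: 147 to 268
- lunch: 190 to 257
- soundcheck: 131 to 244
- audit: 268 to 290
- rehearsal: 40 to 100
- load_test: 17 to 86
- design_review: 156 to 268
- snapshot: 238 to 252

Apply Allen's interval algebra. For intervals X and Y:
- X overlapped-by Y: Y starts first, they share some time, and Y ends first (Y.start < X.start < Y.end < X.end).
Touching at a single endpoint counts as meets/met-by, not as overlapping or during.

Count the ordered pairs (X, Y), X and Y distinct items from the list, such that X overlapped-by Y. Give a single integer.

Checking all 56 ordered pairs for relation 'overlapped-by'; matching pairs in alphabetical order:
(design_review, soundcheck): design_review overlapped-by soundcheck ✓
(lunch, soundcheck): lunch overlapped-by soundcheck ✓
(rehearsal, load_test): rehearsal overlapped-by load_test ✓
(snapshot, soundcheck): snapshot overlapped-by soundcheck ✓
(triage, soundcheck): triage overlapped-by soundcheck ✓
Count: 5.

5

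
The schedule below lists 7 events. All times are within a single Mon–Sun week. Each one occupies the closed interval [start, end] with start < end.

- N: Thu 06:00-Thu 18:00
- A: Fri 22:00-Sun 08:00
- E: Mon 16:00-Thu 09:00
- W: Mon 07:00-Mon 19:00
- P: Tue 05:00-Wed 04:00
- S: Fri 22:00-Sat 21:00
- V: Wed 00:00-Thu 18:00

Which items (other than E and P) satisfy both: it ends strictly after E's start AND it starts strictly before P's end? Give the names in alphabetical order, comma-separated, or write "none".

V, W

Conditions: its end is strictly after E's start (X.end > Mon 16:00) AND its start is strictly before P's end (X.start < Wed 04:00).
A: end Sun 08:00 > Mon 16:00? ✓; start Fri 22:00 < Wed 04:00? ✗ → no.
N: end Thu 18:00 > Mon 16:00? ✓; start Thu 06:00 < Wed 04:00? ✗ → no.
S: end Sat 21:00 > Mon 16:00? ✓; start Fri 22:00 < Wed 04:00? ✗ → no.
V: end Thu 18:00 > Mon 16:00? ✓; start Wed 00:00 < Wed 04:00? ✓ → yes.
W: end Mon 19:00 > Mon 16:00? ✓; start Mon 07:00 < Wed 04:00? ✓ → yes.
Result: V, W.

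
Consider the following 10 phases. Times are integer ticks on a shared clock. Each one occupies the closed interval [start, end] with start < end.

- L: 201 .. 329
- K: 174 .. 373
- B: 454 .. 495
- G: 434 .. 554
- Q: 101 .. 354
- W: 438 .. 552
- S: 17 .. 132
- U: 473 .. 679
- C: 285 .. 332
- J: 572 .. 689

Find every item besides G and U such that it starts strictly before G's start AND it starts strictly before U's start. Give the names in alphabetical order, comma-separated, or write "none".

C, K, L, Q, S

Conditions: its start is strictly before G's start (X.start < 434) AND its start is strictly before U's start (X.start < 473).
B: start 454 < 434? ✗; start 454 < 473? ✓ → no.
C: start 285 < 434? ✓; start 285 < 473? ✓ → yes.
J: start 572 < 434? ✗; start 572 < 473? ✗ → no.
K: start 174 < 434? ✓; start 174 < 473? ✓ → yes.
L: start 201 < 434? ✓; start 201 < 473? ✓ → yes.
Q: start 101 < 434? ✓; start 101 < 473? ✓ → yes.
S: start 17 < 434? ✓; start 17 < 473? ✓ → yes.
W: start 438 < 434? ✗; start 438 < 473? ✓ → no.
Result: C, K, L, Q, S.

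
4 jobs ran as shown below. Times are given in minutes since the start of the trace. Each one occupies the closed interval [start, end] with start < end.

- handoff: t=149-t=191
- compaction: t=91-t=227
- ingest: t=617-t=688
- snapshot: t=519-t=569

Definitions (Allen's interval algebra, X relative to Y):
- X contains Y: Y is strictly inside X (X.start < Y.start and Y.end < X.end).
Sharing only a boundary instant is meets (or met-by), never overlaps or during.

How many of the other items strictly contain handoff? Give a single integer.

1

Target handoff = [t=149, t=191].
compaction [t=91, t=227] → contains → counts.
ingest [t=617, t=688] → after → no.
snapshot [t=519, t=569] → after → no.
Total: 1.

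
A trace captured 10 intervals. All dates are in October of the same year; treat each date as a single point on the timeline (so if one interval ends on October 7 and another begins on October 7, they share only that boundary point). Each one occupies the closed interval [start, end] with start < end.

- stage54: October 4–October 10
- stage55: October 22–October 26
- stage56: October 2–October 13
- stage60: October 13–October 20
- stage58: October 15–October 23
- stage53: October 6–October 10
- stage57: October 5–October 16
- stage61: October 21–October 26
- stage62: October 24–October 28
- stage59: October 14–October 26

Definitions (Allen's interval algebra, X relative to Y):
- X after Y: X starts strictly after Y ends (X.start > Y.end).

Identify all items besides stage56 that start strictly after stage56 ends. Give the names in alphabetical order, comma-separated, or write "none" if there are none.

Target stage56 = [October 2, October 13].
stage53 [October 6, October 10] → during → no.
stage54 [October 4, October 10] → during → no.
stage55 [October 22, October 26] → after → yes.
stage57 [October 5, October 16] → overlapped-by → no.
stage58 [October 15, October 23] → after → yes.
stage59 [October 14, October 26] → after → yes.
stage60 [October 13, October 20] → met-by → no.
stage61 [October 21, October 26] → after → yes.
stage62 [October 24, October 28] → after → yes.
Result: stage55, stage58, stage59, stage61, stage62.

stage55, stage58, stage59, stage61, stage62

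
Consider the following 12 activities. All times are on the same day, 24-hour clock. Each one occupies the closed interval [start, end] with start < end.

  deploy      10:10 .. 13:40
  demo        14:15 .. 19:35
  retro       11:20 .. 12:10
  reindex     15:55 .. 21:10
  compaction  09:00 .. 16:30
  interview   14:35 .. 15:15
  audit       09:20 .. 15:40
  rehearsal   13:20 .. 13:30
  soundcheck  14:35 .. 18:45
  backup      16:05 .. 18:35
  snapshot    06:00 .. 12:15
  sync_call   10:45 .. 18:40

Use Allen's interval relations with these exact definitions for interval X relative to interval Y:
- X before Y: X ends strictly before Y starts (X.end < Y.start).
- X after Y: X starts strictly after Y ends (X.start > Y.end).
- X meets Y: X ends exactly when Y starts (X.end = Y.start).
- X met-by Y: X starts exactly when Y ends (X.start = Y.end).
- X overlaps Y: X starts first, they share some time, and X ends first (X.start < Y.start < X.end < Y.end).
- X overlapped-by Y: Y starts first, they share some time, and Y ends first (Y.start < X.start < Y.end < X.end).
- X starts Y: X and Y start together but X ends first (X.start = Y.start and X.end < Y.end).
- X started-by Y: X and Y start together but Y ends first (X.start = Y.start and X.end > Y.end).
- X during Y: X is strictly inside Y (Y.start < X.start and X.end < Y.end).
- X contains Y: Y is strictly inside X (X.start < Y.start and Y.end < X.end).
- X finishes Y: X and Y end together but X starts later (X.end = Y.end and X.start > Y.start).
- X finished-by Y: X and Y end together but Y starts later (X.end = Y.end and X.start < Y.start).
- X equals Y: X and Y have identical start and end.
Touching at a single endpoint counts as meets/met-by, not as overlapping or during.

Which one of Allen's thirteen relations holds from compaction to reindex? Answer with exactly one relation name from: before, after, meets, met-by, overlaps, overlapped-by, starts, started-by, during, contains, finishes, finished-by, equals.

overlaps

compaction = [09:00, 16:30]; reindex = [15:55, 21:10].
Compare endpoints: compaction.start < reindex.start, compaction.start < reindex.end, compaction.end > reindex.start, compaction.end < reindex.end.
That pattern is 'overlaps'.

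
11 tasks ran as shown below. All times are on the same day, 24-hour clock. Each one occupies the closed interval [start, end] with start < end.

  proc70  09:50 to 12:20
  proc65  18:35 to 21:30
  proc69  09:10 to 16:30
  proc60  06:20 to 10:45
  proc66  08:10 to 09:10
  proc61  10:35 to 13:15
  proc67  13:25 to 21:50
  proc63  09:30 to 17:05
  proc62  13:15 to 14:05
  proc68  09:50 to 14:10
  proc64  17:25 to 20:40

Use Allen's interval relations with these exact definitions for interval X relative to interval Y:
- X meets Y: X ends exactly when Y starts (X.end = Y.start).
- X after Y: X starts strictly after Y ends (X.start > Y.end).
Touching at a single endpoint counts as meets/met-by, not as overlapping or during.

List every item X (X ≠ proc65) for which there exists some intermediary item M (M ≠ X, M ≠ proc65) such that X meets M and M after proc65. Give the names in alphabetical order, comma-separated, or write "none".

none

Target proc65 = [18:35, 21:30].
Intermediaries M with M after proc65: none.
Union: none.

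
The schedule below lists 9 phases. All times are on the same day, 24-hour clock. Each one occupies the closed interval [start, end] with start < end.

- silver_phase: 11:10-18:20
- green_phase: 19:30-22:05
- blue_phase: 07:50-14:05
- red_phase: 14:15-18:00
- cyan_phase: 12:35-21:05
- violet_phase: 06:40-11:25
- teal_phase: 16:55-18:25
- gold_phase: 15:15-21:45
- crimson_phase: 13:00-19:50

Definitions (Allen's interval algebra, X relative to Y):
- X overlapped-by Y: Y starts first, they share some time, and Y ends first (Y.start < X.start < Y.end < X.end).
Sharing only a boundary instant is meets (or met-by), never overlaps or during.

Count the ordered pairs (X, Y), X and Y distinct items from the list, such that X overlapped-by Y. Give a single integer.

Checking all 72 ordered pairs for relation 'overlapped-by'; matching pairs in alphabetical order:
(blue_phase, violet_phase): blue_phase overlapped-by violet_phase ✓
(crimson_phase, blue_phase): crimson_phase overlapped-by blue_phase ✓
(crimson_phase, silver_phase): crimson_phase overlapped-by silver_phase ✓
(cyan_phase, blue_phase): cyan_phase overlapped-by blue_phase ✓
(cyan_phase, silver_phase): cyan_phase overlapped-by silver_phase ✓
(gold_phase, crimson_phase): gold_phase overlapped-by crimson_phase ✓
(gold_phase, cyan_phase): gold_phase overlapped-by cyan_phase ✓
(gold_phase, red_phase): gold_phase overlapped-by red_phase ✓
(gold_phase, silver_phase): gold_phase overlapped-by silver_phase ✓
(green_phase, crimson_phase): green_phase overlapped-by crimson_phase ✓
(green_phase, cyan_phase): green_phase overlapped-by cyan_phase ✓
(green_phase, gold_phase): green_phase overlapped-by gold_phase ✓
(silver_phase, blue_phase): silver_phase overlapped-by blue_phase ✓
(silver_phase, violet_phase): silver_phase overlapped-by violet_phase ✓
(teal_phase, red_phase): teal_phase overlapped-by red_phase ✓
(teal_phase, silver_phase): teal_phase overlapped-by silver_phase ✓
Count: 16.

16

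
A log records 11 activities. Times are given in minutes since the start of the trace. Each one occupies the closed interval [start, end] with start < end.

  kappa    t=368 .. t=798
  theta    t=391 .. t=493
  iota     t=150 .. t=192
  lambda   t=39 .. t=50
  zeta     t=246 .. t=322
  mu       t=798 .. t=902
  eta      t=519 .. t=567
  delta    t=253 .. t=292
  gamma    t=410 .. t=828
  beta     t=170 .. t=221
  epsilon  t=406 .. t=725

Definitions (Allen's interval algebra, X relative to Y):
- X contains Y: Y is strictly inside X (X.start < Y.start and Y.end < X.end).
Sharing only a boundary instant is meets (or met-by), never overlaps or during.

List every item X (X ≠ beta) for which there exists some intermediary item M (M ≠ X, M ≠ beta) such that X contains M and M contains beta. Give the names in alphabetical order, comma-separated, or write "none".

Target beta = [t=170, t=221].
Intermediaries M with M contains beta: none.
Union: none.

none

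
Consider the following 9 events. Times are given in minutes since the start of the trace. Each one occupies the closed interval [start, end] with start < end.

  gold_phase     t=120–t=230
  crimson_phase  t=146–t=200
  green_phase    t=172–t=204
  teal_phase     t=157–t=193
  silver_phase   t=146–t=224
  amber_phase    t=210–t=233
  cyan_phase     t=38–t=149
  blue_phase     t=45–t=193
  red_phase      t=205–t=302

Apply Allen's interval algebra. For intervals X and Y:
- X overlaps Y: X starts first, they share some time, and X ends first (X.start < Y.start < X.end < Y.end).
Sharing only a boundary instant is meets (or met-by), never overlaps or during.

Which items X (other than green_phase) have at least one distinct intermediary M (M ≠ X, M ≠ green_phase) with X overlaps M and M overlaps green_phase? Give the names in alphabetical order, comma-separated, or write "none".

Target green_phase = [t=172, t=204].
Intermediaries M with M overlaps green_phase: blue_phase, crimson_phase, teal_phase.
Via blue_phase — items with X overlaps blue_phase: cyan_phase.
Via crimson_phase — items with X overlaps crimson_phase: blue_phase, cyan_phase.
Via teal_phase — items with X overlaps teal_phase: none.
Union: blue_phase, cyan_phase.

blue_phase, cyan_phase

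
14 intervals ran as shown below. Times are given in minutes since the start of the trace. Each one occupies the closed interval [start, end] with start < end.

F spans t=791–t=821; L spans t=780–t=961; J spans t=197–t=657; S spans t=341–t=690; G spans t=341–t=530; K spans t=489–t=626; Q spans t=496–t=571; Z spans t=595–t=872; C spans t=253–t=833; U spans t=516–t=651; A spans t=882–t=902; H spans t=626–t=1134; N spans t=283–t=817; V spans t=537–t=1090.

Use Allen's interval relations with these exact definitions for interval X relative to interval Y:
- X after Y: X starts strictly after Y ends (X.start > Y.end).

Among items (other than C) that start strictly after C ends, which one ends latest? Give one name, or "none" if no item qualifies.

Target C = [t=253, t=833].
A [t=882, t=902] → after → candidate.
F [t=791, t=821] → during → excluded.
G [t=341, t=530] → during → excluded.
H [t=626, t=1134] → overlapped-by → excluded.
J [t=197, t=657] → overlaps → excluded.
K [t=489, t=626] → during → excluded.
L [t=780, t=961] → overlapped-by → excluded.
N [t=283, t=817] → during → excluded.
Q [t=496, t=571] → during → excluded.
S [t=341, t=690] → during → excluded.
U [t=516, t=651] → during → excluded.
V [t=537, t=1090] → overlapped-by → excluded.
Z [t=595, t=872] → overlapped-by → excluded.
Among candidates, latest end is t=902 → A.

A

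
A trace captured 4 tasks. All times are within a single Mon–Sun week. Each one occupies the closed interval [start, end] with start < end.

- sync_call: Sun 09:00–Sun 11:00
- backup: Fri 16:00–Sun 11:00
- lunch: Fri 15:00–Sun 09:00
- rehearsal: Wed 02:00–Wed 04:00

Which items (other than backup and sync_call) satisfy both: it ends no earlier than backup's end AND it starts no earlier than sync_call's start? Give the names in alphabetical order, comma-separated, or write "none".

Conditions: its end is no earlier than backup's end (X.end >= Sun 11:00) AND its start is no earlier than sync_call's start (X.start >= Sun 09:00).
lunch: end Sun 09:00 >= Sun 11:00? ✗; start Fri 15:00 >= Sun 09:00? ✗ → no.
rehearsal: end Wed 04:00 >= Sun 11:00? ✗; start Wed 02:00 >= Sun 09:00? ✗ → no.
Result: none.

none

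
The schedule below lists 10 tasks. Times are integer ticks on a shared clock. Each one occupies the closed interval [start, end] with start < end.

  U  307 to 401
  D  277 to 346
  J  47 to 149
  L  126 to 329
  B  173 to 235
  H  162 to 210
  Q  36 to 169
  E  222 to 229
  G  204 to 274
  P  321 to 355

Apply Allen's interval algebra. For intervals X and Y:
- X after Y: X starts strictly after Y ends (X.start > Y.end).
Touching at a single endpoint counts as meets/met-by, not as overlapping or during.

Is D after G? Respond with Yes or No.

Yes

D = [277, 346], G = [204, 274].
Actual relation of D to G: after.
Asked whether 'after' holds → Yes.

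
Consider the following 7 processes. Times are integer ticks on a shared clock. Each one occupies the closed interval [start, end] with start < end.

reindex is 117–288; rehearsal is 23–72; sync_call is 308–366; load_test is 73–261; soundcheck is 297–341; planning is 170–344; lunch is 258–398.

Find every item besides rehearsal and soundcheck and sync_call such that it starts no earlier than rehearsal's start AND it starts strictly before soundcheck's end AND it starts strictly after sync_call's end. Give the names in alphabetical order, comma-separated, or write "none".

Conditions: its start is no earlier than rehearsal's start (X.start >= 23) AND its start is strictly before soundcheck's end (X.start < 341) AND its start is strictly after sync_call's end (X.start > 366).
load_test: start 73 >= 23? ✓; start 73 < 341? ✓; start 73 > 366? ✗ → no.
lunch: start 258 >= 23? ✓; start 258 < 341? ✓; start 258 > 366? ✗ → no.
planning: start 170 >= 23? ✓; start 170 < 341? ✓; start 170 > 366? ✗ → no.
reindex: start 117 >= 23? ✓; start 117 < 341? ✓; start 117 > 366? ✗ → no.
Result: none.

none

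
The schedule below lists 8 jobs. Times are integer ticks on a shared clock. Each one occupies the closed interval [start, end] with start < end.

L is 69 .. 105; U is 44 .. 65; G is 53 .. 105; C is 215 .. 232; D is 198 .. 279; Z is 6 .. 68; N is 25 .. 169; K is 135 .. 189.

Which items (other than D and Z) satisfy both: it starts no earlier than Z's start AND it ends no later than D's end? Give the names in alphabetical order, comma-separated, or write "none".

C, G, K, L, N, U

Conditions: its start is no earlier than Z's start (X.start >= 6) AND its end is no later than D's end (X.end <= 279).
C: start 215 >= 6? ✓; end 232 <= 279? ✓ → yes.
G: start 53 >= 6? ✓; end 105 <= 279? ✓ → yes.
K: start 135 >= 6? ✓; end 189 <= 279? ✓ → yes.
L: start 69 >= 6? ✓; end 105 <= 279? ✓ → yes.
N: start 25 >= 6? ✓; end 169 <= 279? ✓ → yes.
U: start 44 >= 6? ✓; end 65 <= 279? ✓ → yes.
Result: C, G, K, L, N, U.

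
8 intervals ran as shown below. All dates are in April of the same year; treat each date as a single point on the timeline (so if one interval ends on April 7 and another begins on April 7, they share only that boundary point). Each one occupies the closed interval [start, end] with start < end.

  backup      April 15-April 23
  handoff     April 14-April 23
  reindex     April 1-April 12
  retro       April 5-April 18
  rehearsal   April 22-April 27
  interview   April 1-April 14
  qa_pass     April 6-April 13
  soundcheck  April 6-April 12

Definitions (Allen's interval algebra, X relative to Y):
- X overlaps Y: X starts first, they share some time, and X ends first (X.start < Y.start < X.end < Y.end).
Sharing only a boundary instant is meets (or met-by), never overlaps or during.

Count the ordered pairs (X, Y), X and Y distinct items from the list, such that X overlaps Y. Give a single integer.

Checking all 56 ordered pairs for relation 'overlaps'; matching pairs in alphabetical order:
(backup, rehearsal): backup overlaps rehearsal ✓
(handoff, rehearsal): handoff overlaps rehearsal ✓
(interview, retro): interview overlaps retro ✓
(reindex, qa_pass): reindex overlaps qa_pass ✓
(reindex, retro): reindex overlaps retro ✓
(retro, backup): retro overlaps backup ✓
(retro, handoff): retro overlaps handoff ✓
Count: 7.

7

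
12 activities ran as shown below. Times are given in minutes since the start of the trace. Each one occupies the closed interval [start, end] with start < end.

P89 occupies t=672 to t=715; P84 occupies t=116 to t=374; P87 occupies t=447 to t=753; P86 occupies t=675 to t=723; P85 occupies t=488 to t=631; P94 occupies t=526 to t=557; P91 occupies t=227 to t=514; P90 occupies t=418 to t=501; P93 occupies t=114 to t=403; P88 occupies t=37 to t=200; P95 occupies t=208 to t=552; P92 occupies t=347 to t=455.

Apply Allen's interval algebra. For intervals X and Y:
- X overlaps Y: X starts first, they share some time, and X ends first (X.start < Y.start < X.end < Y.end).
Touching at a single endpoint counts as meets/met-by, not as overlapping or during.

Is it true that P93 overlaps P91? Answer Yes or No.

P93 = [t=114, t=403], P91 = [t=227, t=514].
Actual relation of P93 to P91: overlaps.
Asked whether 'overlaps' holds → Yes.

Yes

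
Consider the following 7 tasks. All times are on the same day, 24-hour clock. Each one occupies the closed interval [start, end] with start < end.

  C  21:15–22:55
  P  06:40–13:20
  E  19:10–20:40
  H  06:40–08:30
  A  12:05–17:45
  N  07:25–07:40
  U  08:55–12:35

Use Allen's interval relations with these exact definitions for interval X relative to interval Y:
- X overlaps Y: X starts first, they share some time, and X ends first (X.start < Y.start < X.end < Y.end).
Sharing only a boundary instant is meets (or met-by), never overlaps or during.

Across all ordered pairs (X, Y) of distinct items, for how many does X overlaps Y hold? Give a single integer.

Checking all 42 ordered pairs for relation 'overlaps'; matching pairs in alphabetical order:
(P, A): P overlaps A ✓
(U, A): U overlaps A ✓
Count: 2.

2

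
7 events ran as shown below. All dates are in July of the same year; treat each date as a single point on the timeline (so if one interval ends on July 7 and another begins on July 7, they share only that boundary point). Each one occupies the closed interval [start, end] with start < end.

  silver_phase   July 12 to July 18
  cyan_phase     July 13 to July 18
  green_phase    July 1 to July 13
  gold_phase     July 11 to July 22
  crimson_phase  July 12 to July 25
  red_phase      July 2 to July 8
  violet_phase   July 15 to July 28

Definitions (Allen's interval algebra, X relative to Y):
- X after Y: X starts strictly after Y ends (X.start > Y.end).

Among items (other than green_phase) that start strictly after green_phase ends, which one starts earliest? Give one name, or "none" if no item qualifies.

violet_phase

Target green_phase = [July 1, July 13].
crimson_phase [July 12, July 25] → overlapped-by → excluded.
cyan_phase [July 13, July 18] → met-by → excluded.
gold_phase [July 11, July 22] → overlapped-by → excluded.
red_phase [July 2, July 8] → during → excluded.
silver_phase [July 12, July 18] → overlapped-by → excluded.
violet_phase [July 15, July 28] → after → candidate.
Among candidates, earliest start is July 15 → violet_phase.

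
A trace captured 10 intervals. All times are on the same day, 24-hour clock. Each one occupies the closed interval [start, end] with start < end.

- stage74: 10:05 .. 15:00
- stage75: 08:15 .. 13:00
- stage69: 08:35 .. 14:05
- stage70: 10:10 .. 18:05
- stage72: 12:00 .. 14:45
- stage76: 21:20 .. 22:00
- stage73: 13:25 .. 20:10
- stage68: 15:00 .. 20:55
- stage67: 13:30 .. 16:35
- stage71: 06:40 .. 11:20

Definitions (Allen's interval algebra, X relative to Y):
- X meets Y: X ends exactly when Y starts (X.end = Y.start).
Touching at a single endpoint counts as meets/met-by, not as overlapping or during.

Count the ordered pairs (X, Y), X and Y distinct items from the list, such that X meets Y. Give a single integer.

Checking all 90 ordered pairs for relation 'meets'; matching pairs in alphabetical order:
(stage74, stage68): stage74 meets stage68 ✓
Count: 1.

1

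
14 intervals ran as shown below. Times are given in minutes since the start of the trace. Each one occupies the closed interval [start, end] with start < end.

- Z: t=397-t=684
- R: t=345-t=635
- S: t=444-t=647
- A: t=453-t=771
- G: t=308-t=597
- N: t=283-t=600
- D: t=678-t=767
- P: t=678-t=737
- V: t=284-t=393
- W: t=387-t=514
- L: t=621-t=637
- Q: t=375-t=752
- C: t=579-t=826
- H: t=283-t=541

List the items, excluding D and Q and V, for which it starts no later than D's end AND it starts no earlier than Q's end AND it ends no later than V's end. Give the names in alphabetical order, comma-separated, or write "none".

Conditions: its start is no later than D's end (X.start <= t=767) AND its start is no earlier than Q's end (X.start >= t=752) AND its end is no later than V's end (X.end <= t=393).
A: start t=453 <= t=767? ✓; start t=453 >= t=752? ✗; end t=771 <= t=393? ✗ → no.
C: start t=579 <= t=767? ✓; start t=579 >= t=752? ✗; end t=826 <= t=393? ✗ → no.
G: start t=308 <= t=767? ✓; start t=308 >= t=752? ✗; end t=597 <= t=393? ✗ → no.
H: start t=283 <= t=767? ✓; start t=283 >= t=752? ✗; end t=541 <= t=393? ✗ → no.
L: start t=621 <= t=767? ✓; start t=621 >= t=752? ✗; end t=637 <= t=393? ✗ → no.
N: start t=283 <= t=767? ✓; start t=283 >= t=752? ✗; end t=600 <= t=393? ✗ → no.
P: start t=678 <= t=767? ✓; start t=678 >= t=752? ✗; end t=737 <= t=393? ✗ → no.
R: start t=345 <= t=767? ✓; start t=345 >= t=752? ✗; end t=635 <= t=393? ✗ → no.
S: start t=444 <= t=767? ✓; start t=444 >= t=752? ✗; end t=647 <= t=393? ✗ → no.
W: start t=387 <= t=767? ✓; start t=387 >= t=752? ✗; end t=514 <= t=393? ✗ → no.
Z: start t=397 <= t=767? ✓; start t=397 >= t=752? ✗; end t=684 <= t=393? ✗ → no.
Result: none.

none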